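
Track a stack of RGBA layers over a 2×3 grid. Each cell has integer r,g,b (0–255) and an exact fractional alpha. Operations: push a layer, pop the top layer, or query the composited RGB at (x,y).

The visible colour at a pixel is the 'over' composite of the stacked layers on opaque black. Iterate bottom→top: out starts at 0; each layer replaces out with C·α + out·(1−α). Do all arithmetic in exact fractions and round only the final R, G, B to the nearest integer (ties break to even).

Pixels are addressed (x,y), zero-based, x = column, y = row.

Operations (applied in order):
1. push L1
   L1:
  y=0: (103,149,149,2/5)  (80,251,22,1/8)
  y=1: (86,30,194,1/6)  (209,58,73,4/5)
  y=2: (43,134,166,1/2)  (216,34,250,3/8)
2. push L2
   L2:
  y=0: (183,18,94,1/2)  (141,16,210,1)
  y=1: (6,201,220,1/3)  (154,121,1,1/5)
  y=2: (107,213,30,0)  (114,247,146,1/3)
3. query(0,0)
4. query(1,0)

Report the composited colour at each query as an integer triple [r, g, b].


(0,0) stack=L1,L2; from [0,0,0]:
L1 α=2/5: [206/5, 298/5, 298/5]
L2 α=1/2: [1121/10, 194/5, 384/5]
→ [112, 39, 77]

query (1,0) [L1,L2] — begin 0,0,0
+L1 (α=1/8) → [10, 251/8, 11/4]
+L2 (α=1) → [141, 16, 210]
→ [141, 16, 210]


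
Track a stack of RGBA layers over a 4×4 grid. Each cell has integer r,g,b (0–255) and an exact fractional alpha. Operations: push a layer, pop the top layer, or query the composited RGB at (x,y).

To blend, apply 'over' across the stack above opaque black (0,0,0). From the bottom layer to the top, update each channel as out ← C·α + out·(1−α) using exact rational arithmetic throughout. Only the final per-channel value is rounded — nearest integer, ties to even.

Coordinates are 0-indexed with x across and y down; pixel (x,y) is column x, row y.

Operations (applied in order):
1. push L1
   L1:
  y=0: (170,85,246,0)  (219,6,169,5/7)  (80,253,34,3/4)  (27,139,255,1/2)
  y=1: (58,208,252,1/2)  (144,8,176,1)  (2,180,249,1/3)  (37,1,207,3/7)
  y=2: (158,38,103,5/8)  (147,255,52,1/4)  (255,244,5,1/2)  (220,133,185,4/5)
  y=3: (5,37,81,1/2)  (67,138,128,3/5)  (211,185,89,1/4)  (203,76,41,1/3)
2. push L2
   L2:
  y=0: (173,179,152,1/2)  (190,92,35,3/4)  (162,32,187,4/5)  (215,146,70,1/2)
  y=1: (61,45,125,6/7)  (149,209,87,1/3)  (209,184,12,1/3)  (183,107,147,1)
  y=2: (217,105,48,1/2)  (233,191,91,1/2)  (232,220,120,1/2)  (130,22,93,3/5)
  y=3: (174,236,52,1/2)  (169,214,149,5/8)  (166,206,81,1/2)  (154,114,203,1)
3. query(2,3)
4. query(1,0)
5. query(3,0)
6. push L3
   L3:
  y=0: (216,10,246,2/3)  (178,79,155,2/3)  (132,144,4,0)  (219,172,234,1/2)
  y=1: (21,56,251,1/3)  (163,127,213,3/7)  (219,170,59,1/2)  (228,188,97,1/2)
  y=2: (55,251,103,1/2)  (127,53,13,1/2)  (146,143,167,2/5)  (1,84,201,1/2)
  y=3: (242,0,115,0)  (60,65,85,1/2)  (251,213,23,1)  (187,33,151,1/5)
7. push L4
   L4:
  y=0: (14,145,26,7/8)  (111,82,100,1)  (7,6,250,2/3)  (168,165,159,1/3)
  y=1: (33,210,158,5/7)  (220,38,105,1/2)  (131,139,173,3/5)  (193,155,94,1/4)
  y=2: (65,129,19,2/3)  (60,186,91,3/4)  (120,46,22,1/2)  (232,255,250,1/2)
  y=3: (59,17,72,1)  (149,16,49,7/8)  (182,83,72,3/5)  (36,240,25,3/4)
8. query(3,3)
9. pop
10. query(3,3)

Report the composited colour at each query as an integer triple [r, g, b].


query (2,3) [L1,L2] — begin 0,0,0
L1 α=1/4: [211/4, 185/4, 89/4]
L2 α=1/2: [875/8, 1009/8, 413/8]
rounded: [109, 126, 52]

(1,0) stack=L1,L2; from [0,0,0]:
after L1 α=5/7: [1095/7, 30/7, 845/7]
after L2 α=3/4: [5085/28, 981/14, 395/7]
→ [182, 70, 56]

query (3,0) [L1,L2] — begin 0,0,0
+L1 (α=1/2) → [27/2, 139/2, 255/2]
+L2 (α=1/2) → [457/4, 431/4, 395/4]
rounded: [114, 108, 99]

(3,3) stack=L1,L2,L3,L4; from [0,0,0]:
L1 α=1/3: [203/3, 76/3, 41/3]
L2 α=1: [154, 114, 203]
L3 α=1/5: [803/5, 489/5, 963/5]
L4 α=3/4: [1343/20, 4089/20, 669/10]
rounded: [67, 204, 67]

at x=3,y=3 over L1,L2,L3:
L1 α=1/3: [203/3, 76/3, 41/3]
L2 α=1: [154, 114, 203]
L3 α=1/5: [803/5, 489/5, 963/5]
→ [161, 98, 193]


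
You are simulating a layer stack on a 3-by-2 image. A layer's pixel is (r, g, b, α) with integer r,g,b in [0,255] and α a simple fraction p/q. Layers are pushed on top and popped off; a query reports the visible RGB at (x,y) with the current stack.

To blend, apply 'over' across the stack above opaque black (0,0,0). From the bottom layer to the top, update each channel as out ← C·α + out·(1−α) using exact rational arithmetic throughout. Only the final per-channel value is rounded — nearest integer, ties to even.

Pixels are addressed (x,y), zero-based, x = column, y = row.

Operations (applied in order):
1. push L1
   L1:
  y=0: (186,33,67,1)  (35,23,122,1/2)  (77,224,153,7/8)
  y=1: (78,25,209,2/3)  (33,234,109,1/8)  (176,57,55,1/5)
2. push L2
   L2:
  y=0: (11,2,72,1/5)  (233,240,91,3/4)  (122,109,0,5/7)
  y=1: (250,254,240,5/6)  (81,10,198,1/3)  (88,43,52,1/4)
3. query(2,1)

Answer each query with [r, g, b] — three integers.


query (2,1) [L1,L2] — begin 0,0,0
+L1 (α=1/5) → [176/5, 57/5, 11]
+L2 (α=1/4) → [242/5, 193/10, 85/4]
= [48, 19, 21]


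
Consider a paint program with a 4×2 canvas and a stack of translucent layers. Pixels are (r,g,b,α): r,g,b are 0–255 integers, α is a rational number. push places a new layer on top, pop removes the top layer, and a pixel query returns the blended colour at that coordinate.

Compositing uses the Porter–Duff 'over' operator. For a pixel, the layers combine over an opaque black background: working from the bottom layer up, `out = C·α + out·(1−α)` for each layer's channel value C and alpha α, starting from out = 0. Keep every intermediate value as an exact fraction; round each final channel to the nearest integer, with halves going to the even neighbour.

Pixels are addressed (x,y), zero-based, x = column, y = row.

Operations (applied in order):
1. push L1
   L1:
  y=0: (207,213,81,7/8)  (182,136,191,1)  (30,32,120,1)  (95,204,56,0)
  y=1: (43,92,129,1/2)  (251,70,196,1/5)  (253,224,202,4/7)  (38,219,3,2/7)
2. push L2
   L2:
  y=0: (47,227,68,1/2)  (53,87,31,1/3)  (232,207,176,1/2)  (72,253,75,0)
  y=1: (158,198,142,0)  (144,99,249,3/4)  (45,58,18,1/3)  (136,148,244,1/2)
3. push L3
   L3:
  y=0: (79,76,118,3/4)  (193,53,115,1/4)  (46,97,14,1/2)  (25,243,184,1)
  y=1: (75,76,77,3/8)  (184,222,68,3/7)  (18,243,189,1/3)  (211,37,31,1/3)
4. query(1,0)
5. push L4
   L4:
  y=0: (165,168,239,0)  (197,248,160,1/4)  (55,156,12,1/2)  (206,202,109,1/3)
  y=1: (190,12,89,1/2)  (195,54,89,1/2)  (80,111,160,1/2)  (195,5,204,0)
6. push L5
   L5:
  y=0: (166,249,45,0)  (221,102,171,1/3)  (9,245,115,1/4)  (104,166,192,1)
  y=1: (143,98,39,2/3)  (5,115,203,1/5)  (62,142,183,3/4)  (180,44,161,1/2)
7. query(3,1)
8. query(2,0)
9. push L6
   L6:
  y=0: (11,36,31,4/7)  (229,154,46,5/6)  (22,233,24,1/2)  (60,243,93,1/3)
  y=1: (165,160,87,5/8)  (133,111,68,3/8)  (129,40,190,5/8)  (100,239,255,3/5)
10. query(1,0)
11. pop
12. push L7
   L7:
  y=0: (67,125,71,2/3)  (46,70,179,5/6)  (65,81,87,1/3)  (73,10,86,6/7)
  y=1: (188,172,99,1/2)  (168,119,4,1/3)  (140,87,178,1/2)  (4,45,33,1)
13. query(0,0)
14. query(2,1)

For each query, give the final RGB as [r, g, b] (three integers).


query (1,0) [L1,L2,L3] — begin 0,0,0
L1 α=1: [182, 136, 191]
L2 α=1/3: [139, 359/3, 413/3]
L3 α=1/4: [305/2, 103, 132]
rounded: [152, 103, 132]

(3,1) stack=L1,L2,L3,L4,L5; from [0,0,0]:
+L1 (α=2/7) → [76/7, 438/7, 6/7]
+L2 (α=1/2) → [514/7, 737/7, 857/7]
+L3 (α=1/3) → [835/7, 1733/21, 1931/21]
+L4 (α=0) → [835/7, 1733/21, 1931/21]
+L5 (α=1/2) → [2095/14, 2657/42, 2656/21]
→ [150, 63, 126]

at x=2,y=0 over L1,L2,L3,L4,L5:
after L1 α=1: [30, 32, 120]
after L2 α=1/2: [131, 239/2, 148]
after L3 α=1/2: [177/2, 433/4, 81]
after L4 α=1/2: [287/4, 1057/8, 93/2]
after L5 α=1/4: [897/16, 5131/32, 509/8]
= [56, 160, 64]

at x=1,y=0 over L1,L2,L3,L4,L5,L6:
L1 α=1: [182, 136, 191]
L2 α=1/3: [139, 359/3, 413/3]
L3 α=1/4: [305/2, 103, 132]
L4 α=1/4: [1309/8, 557/4, 139]
L5 α=1/3: [731/4, 761/6, 449/3]
L6 α=5/6: [5311/24, 5381/36, 1139/18]
= [221, 149, 63]

(0,0) stack=L1,L2,L3,L4,L5,L7; from [0,0,0]:
+L1 (α=7/8) → [1449/8, 1491/8, 567/8]
+L2 (α=1/2) → [1825/16, 3307/16, 1111/16]
+L3 (α=3/4) → [5617/64, 6955/64, 6775/64]
+L4 (α=0) → [5617/64, 6955/64, 6775/64]
+L5 (α=0) → [5617/64, 6955/64, 6775/64]
+L7 (α=2/3) → [4731/64, 22955/192, 15863/192]
= [74, 120, 83]

query (2,1) [L1,L2,L3,L4,L5,L7] — begin 0,0,0
after L1 α=4/7: [1012/7, 128, 808/7]
after L2 α=1/3: [2339/21, 314/3, 1742/21]
after L3 α=1/3: [5056/63, 1357/9, 7453/63]
after L4 α=1/2: [5048/63, 1178/9, 17533/126]
after L5 α=3/4: [8383/126, 1253/9, 86707/504]
after L7 α=1/2: [26023/252, 1018/9, 176419/1008]
= [103, 113, 175]


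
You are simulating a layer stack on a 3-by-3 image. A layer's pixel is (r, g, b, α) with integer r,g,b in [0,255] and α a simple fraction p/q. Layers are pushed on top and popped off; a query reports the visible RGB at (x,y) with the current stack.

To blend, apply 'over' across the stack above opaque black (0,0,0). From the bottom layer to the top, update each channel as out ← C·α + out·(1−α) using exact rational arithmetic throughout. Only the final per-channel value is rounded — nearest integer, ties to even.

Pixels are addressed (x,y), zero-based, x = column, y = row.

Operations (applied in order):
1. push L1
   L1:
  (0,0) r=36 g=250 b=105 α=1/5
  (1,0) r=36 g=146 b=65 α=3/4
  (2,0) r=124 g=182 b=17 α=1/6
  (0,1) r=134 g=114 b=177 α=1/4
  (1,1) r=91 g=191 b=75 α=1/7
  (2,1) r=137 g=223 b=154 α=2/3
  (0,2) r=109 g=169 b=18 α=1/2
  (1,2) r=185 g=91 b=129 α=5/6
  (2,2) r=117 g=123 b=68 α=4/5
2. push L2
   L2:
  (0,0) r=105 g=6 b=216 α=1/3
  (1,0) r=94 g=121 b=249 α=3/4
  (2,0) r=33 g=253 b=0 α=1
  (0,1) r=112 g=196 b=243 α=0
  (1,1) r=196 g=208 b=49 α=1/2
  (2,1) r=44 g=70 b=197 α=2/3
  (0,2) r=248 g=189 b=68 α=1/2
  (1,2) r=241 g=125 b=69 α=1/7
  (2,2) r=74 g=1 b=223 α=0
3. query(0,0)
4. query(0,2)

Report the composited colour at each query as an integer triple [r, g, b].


(0,0) stack=L1,L2; from [0,0,0]:
after L1 α=1/5: [36/5, 50, 21]
after L2 α=1/3: [199/5, 106/3, 86]
rounded: [40, 35, 86]

query (0,2) [L1,L2] — begin 0,0,0
after L1 α=1/2: [109/2, 169/2, 9]
after L2 α=1/2: [605/4, 547/4, 77/2]
→ [151, 137, 38]


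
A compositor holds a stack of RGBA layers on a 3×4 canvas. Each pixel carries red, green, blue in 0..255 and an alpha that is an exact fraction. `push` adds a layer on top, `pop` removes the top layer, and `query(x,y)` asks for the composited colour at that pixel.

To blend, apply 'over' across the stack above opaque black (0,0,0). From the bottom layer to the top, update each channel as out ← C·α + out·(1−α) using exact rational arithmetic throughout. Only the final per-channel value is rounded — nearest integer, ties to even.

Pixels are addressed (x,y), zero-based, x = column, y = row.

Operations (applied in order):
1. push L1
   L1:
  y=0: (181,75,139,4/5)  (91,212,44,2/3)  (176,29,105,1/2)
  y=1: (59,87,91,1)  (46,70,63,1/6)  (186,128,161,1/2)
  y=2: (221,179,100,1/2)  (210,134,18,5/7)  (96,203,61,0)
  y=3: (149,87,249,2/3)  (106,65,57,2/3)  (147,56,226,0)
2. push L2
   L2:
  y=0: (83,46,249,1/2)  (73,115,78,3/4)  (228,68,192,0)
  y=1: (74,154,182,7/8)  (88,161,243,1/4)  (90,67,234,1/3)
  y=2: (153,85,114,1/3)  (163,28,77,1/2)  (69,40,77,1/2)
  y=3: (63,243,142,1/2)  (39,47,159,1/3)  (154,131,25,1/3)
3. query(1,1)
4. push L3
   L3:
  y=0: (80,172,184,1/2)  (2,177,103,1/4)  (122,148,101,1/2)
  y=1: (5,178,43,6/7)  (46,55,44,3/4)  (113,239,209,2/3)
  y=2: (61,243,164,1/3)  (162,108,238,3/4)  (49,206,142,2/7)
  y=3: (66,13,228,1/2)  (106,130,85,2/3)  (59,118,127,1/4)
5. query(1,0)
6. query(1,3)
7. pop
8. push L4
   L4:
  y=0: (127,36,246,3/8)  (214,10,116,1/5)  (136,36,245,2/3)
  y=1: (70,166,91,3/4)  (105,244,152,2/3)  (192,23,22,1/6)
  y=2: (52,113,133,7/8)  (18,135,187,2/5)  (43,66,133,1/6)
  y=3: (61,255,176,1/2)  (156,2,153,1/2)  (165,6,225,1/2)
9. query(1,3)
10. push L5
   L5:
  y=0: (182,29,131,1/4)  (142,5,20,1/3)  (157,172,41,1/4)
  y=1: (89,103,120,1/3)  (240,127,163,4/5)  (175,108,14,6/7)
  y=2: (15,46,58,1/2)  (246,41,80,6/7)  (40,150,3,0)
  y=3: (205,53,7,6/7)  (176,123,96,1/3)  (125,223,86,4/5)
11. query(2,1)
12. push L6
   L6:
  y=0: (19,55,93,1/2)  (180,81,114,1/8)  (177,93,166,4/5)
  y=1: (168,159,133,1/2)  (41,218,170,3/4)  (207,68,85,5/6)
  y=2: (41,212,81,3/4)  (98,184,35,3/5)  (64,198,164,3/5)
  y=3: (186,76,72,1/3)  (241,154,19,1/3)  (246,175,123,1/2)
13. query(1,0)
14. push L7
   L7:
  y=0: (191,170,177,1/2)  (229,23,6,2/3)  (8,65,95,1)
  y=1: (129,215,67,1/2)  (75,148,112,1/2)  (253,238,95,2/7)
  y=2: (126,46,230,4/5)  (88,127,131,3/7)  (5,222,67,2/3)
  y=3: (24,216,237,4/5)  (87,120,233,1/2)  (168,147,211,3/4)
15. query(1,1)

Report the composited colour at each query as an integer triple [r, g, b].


query (1,1) [L1,L2] — begin 0,0,0
after L1 α=1/6: [23/3, 35/3, 21/2]
after L2 α=1/4: [111/4, 49, 549/8]
rounded: [28, 49, 69]

at x=1,y=0 over L1,L2,L3:
+L1 (α=2/3) → [182/3, 424/3, 88/3]
+L2 (α=3/4) → [839/12, 1459/12, 395/6]
+L3 (α=1/4) → [847/16, 2167/16, 601/8]
= [53, 135, 75]

query (1,3) [L1,L2,L3] — begin 0,0,0
+L1 (α=2/3) → [212/3, 130/3, 38]
+L2 (α=1/3) → [541/9, 401/9, 235/3]
+L3 (α=2/3) → [2449/27, 2741/27, 745/9]
= [91, 102, 83]

(1,3) stack=L1,L2,L4; from [0,0,0]:
L1 α=2/3: [212/3, 130/3, 38]
L2 α=1/3: [541/9, 401/9, 235/3]
L4 α=1/2: [1945/18, 419/18, 347/3]
→ [108, 23, 116]

(2,1) stack=L1,L2,L4,L5; from [0,0,0]:
L1 α=1/2: [93, 64, 161/2]
L2 α=1/3: [92, 65, 395/3]
L4 α=1/6: [326/3, 58, 2041/18]
L5 α=6/7: [3476/21, 706/7, 3553/126]
rounded: [166, 101, 28]

(1,0) stack=L1,L2,L4,L5,L6; from [0,0,0]:
+L1 (α=2/3) → [182/3, 424/3, 88/3]
+L2 (α=3/4) → [839/12, 1459/12, 395/6]
+L4 (α=1/5) → [1481/15, 1489/15, 1138/15]
+L5 (α=1/3) → [5092/45, 3053/45, 2576/45]
+L6 (α=1/8) → [5468/45, 3127/45, 11581/180]
rounded: [122, 69, 64]

query (1,1) [L1,L2,L4,L5,L6,L7] — begin 0,0,0
L1 α=1/6: [23/3, 35/3, 21/2]
L2 α=1/4: [111/4, 49, 549/8]
L4 α=2/3: [317/4, 179, 2981/24]
L5 α=4/5: [4157/20, 687/5, 18629/120]
L6 α=3/4: [6617/80, 3957/20, 79829/480]
L7 α=1/2: [12617/160, 6917/40, 133589/960]
→ [79, 173, 139]


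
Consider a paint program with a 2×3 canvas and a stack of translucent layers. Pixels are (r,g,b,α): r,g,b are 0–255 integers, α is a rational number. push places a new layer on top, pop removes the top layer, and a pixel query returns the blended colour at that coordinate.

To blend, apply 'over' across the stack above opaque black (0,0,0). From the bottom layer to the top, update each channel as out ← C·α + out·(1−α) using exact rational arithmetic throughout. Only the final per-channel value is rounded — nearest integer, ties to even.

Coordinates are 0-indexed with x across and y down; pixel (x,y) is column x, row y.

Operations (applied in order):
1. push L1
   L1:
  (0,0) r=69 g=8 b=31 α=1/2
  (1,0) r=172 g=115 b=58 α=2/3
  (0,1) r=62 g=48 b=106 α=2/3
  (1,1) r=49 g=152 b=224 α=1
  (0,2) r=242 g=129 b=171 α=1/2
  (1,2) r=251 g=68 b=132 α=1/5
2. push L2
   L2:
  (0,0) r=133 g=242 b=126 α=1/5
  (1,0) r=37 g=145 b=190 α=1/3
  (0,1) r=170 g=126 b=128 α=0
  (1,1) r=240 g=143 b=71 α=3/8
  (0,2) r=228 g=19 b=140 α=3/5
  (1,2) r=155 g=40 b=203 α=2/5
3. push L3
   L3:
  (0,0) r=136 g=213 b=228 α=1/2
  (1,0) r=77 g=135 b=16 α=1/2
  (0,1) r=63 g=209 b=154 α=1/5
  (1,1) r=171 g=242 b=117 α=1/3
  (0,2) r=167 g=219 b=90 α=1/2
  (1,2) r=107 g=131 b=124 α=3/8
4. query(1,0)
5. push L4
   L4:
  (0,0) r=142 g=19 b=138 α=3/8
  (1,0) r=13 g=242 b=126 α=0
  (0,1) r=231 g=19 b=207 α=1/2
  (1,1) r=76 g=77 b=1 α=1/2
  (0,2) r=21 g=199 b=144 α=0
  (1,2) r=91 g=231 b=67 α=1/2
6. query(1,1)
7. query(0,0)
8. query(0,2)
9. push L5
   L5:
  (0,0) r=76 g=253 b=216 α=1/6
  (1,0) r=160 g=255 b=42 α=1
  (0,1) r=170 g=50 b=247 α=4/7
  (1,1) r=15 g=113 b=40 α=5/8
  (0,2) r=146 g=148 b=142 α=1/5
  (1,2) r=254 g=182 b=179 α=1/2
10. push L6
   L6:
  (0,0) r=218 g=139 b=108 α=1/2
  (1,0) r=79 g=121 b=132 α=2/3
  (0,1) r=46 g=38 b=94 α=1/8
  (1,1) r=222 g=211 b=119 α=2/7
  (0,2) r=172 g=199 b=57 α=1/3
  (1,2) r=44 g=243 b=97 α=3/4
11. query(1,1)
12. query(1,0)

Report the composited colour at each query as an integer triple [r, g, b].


at x=1,y=0 over L1,L2,L3:
L1 α=2/3: [344/3, 230/3, 116/3]
L2 α=1/3: [799/9, 895/9, 802/9]
L3 α=1/2: [746/9, 1055/9, 473/9]
= [83, 117, 53]

query (1,1) [L1,L2,L3,L4] — begin 0,0,0
after L1 α=1: [49, 152, 224]
after L2 α=3/8: [965/8, 1189/8, 1333/8]
after L3 α=1/3: [1649/12, 719/4, 1801/12]
after L4 α=1/2: [2561/24, 1027/8, 1813/24]
rounded: [107, 128, 76]

at x=0,y=0 over L1,L2,L3,L4:
L1 α=1/2: [69/2, 4, 31/2]
L2 α=1/5: [271/5, 258/5, 188/5]
L3 α=1/2: [951/10, 1323/10, 664/5]
L4 α=3/8: [1803/16, 1437/16, 539/4]
= [113, 90, 135]

at x=0,y=2 over L1,L2,L3,L4:
+L1 (α=1/2) → [121, 129/2, 171/2]
+L2 (α=3/5) → [926/5, 186/5, 591/5]
+L3 (α=1/2) → [1761/10, 1281/10, 1041/10]
+L4 (α=0) → [1761/10, 1281/10, 1041/10]
= [176, 128, 104]

at x=1,y=1 over L1,L2,L3,L4,L5,L6:
after L1 α=1: [49, 152, 224]
after L2 α=3/8: [965/8, 1189/8, 1333/8]
after L3 α=1/3: [1649/12, 719/4, 1801/12]
after L4 α=1/2: [2561/24, 1027/8, 1813/24]
after L5 α=5/8: [3161/64, 7601/64, 3413/64]
after L6 α=2/7: [44221/448, 65013/448, 32297/448]
→ [99, 145, 72]

query (1,0) [L1,L2,L3,L4,L5,L6] — begin 0,0,0
L1 α=2/3: [344/3, 230/3, 116/3]
L2 α=1/3: [799/9, 895/9, 802/9]
L3 α=1/2: [746/9, 1055/9, 473/9]
L4 α=0: [746/9, 1055/9, 473/9]
L5 α=1: [160, 255, 42]
L6 α=2/3: [106, 497/3, 102]
→ [106, 166, 102]


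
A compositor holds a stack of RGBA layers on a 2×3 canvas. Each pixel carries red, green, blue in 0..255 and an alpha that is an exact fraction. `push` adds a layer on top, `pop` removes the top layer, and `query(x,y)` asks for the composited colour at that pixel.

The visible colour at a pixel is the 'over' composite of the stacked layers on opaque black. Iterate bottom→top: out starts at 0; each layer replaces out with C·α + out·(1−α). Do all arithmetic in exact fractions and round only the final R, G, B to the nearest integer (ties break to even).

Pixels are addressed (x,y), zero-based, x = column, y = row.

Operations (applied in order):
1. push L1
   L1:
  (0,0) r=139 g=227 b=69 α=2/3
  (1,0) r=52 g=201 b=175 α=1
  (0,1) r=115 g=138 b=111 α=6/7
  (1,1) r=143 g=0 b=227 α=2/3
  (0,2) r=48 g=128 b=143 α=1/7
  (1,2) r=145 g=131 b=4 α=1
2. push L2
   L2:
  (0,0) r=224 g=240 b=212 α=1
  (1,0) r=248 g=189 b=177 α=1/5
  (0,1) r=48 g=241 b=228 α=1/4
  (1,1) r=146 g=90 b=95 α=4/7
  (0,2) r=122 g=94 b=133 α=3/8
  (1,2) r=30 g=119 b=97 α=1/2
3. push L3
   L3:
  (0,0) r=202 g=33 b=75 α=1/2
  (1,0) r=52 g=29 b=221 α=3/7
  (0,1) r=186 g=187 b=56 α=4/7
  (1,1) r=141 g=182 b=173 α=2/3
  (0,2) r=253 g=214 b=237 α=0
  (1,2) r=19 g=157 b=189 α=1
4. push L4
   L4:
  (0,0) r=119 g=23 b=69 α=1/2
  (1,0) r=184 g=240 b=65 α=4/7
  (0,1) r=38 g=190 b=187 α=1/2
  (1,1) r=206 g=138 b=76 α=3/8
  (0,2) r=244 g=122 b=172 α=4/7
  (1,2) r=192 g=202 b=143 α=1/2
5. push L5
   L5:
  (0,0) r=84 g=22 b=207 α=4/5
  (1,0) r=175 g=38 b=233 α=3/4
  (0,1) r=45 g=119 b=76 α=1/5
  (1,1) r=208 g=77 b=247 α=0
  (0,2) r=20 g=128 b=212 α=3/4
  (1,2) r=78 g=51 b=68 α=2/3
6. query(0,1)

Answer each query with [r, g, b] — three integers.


at x=0,y=1 over L1,L2,L3,L4,L5:
+L1 (α=6/7) → [690/7, 828/7, 666/7]
+L2 (α=1/4) → [1203/14, 4171/28, 1797/14]
+L3 (α=4/7) → [14025/98, 33457/196, 8527/98]
+L4 (α=1/2) → [17749/196, 70697/392, 26853/196]
+L5 (α=1/5) → [19954/245, 82359/490, 30577/245]
= [81, 168, 125]


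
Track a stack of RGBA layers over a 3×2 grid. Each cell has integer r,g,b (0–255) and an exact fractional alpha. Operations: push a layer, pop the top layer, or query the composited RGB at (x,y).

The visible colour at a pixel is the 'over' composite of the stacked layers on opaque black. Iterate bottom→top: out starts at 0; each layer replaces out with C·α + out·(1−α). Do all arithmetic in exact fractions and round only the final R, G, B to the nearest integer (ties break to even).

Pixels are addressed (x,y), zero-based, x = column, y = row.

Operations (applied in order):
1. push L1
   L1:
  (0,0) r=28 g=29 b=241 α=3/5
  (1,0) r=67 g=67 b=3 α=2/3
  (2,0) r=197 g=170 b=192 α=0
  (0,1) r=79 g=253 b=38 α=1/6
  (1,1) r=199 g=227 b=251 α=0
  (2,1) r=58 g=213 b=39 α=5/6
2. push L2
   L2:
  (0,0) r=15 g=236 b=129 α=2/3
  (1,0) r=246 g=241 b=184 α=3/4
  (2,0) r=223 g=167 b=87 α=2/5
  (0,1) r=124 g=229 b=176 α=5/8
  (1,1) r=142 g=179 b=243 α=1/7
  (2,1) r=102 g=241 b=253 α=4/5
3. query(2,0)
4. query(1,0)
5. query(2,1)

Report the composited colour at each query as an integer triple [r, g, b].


at x=2,y=0 over L1,L2:
L1 α=0: [0, 0, 0]
L2 α=2/5: [446/5, 334/5, 174/5]
→ [89, 67, 35]

query (1,0) [L1,L2] — begin 0,0,0
+L1 (α=2/3) → [134/3, 134/3, 2]
+L2 (α=3/4) → [587/3, 2303/12, 277/2]
= [196, 192, 138]

query (2,1) [L1,L2] — begin 0,0,0
+L1 (α=5/6) → [145/3, 355/2, 65/2]
+L2 (α=4/5) → [1369/15, 2283/10, 2089/10]
→ [91, 228, 209]


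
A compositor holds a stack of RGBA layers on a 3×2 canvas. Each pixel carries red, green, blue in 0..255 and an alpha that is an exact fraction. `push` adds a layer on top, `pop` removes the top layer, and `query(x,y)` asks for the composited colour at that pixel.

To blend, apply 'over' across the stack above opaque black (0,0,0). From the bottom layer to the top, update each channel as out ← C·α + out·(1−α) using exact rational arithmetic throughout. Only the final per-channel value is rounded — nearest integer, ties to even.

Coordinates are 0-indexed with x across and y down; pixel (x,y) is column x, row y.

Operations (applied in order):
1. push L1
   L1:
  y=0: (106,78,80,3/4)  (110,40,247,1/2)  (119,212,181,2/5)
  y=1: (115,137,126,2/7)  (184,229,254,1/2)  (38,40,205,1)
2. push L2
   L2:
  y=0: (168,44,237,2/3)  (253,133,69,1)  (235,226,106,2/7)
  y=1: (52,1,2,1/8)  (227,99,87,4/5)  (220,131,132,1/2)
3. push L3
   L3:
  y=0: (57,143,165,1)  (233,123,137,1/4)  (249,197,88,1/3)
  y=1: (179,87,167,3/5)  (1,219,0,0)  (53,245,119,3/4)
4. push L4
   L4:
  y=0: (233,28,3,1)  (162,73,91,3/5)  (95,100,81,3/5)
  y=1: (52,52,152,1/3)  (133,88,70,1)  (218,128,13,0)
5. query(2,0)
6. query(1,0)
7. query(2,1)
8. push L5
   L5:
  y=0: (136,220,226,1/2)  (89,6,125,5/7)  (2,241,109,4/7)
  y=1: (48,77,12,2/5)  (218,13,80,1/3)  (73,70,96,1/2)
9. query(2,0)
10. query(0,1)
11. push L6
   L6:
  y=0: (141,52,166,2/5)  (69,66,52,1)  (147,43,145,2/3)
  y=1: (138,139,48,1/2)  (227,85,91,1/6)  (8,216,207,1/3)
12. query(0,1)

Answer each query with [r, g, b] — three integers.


at x=2,y=0 over L1,L2,L3,L4:
after L1 α=2/5: [238/5, 424/5, 362/5]
after L2 α=2/7: [708/7, 876/7, 82]
after L3 α=1/3: [1053/7, 3131/21, 84]
after L4 α=3/5: [4101/35, 12562/105, 411/5]
→ [117, 120, 82]

at x=1,y=0 over L1,L2,L3,L4:
after L1 α=1/2: [55, 20, 247/2]
after L2 α=1: [253, 133, 69]
after L3 α=1/4: [248, 261/2, 86]
after L4 α=3/5: [982/5, 96, 89]
→ [196, 96, 89]

(2,1) stack=L1,L2,L3,L4; from [0,0,0]:
after L1 α=1: [38, 40, 205]
after L2 α=1/2: [129, 171/2, 337/2]
after L3 α=3/4: [72, 1641/8, 1051/8]
after L4 α=0: [72, 1641/8, 1051/8]
→ [72, 205, 131]

(2,0) stack=L1,L2,L3,L4,L5; from [0,0,0]:
+L1 (α=2/5) → [238/5, 424/5, 362/5]
+L2 (α=2/7) → [708/7, 876/7, 82]
+L3 (α=1/3) → [1053/7, 3131/21, 84]
+L4 (α=3/5) → [4101/35, 12562/105, 411/5]
+L5 (α=4/7) → [12583/245, 46302/245, 3413/35]
rounded: [51, 189, 98]

(0,1) stack=L1,L2,L3,L4,L5; from [0,0,0]:
after L1 α=2/7: [230/7, 274/7, 36]
after L2 α=1/8: [141/4, 275/8, 127/4]
after L3 α=3/5: [243/2, 1319/20, 1129/10]
after L4 α=1/3: [295/3, 613/10, 1889/15]
after L5 α=2/5: [391/5, 3379/50, 2009/25]
→ [78, 68, 80]

(0,1) stack=L1,L2,L3,L4,L5,L6; from [0,0,0]:
+L1 (α=2/7) → [230/7, 274/7, 36]
+L2 (α=1/8) → [141/4, 275/8, 127/4]
+L3 (α=3/5) → [243/2, 1319/20, 1129/10]
+L4 (α=1/3) → [295/3, 613/10, 1889/15]
+L5 (α=2/5) → [391/5, 3379/50, 2009/25]
+L6 (α=1/2) → [1081/10, 10329/100, 3209/50]
= [108, 103, 64]


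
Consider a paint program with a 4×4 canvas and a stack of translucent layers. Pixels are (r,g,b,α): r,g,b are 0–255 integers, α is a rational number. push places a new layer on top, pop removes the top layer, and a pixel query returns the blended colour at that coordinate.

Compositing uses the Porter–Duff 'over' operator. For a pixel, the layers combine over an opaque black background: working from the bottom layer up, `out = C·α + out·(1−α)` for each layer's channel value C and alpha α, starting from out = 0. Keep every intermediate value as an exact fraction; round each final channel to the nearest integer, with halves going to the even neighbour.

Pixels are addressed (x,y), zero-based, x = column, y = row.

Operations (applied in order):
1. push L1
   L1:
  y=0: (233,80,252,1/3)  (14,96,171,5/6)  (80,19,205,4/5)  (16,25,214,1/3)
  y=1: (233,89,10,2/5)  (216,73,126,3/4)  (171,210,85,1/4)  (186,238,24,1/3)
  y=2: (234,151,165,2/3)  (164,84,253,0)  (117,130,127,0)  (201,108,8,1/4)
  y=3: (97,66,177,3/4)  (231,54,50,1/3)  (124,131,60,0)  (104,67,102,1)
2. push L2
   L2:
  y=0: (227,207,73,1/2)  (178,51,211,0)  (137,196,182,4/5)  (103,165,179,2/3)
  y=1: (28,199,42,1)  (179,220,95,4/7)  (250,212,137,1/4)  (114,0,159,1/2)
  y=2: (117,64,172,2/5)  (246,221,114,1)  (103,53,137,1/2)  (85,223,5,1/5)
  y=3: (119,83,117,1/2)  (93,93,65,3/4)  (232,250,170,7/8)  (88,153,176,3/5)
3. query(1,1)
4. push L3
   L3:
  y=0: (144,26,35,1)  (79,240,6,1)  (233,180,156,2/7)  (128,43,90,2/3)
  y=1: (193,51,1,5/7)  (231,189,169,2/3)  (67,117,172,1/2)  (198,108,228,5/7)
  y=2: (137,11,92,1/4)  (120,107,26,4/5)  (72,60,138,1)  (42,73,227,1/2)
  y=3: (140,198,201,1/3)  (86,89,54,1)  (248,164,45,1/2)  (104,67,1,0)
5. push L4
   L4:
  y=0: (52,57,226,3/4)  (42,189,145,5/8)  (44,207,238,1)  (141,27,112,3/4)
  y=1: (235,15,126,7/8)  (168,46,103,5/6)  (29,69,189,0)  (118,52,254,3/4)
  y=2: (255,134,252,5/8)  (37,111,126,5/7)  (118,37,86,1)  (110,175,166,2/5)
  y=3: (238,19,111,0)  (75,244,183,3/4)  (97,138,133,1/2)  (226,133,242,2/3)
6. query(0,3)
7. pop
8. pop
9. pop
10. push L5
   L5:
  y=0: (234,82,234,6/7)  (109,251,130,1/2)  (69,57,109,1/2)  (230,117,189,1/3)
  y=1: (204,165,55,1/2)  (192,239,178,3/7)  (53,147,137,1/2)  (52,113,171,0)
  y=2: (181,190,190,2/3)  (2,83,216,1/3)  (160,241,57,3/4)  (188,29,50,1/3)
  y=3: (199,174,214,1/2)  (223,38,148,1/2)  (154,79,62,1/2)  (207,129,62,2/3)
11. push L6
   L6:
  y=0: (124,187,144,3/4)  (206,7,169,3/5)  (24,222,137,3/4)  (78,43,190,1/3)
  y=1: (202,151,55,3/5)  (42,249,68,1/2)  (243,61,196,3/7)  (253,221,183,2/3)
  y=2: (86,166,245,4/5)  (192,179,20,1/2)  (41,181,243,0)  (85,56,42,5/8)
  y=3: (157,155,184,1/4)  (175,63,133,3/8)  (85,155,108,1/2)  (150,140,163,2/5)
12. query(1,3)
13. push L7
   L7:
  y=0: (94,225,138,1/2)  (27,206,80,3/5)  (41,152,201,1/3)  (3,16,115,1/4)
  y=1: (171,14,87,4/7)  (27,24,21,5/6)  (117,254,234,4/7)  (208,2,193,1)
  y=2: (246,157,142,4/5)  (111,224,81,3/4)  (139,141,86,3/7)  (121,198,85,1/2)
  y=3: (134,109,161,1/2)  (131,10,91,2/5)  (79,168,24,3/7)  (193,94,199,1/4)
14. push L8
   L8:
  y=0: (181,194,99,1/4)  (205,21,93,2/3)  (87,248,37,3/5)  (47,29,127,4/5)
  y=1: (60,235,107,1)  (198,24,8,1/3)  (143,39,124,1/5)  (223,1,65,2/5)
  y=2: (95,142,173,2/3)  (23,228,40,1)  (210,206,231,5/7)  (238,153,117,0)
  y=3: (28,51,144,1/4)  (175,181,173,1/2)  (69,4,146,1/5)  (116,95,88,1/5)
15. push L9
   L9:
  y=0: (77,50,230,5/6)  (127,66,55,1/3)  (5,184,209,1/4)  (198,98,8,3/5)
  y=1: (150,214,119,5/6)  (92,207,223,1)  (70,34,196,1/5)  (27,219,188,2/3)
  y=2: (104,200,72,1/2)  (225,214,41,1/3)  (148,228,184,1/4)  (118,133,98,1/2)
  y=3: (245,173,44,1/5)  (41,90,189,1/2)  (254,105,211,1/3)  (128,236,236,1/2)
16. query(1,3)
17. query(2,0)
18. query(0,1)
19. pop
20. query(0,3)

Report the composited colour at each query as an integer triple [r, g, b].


at x=1,y=1 over L1,L2:
L1 α=3/4: [162, 219/4, 189/2]
L2 α=4/7: [1202/7, 4177/28, 1327/14]
→ [172, 149, 95]

(0,3) stack=L1,L2,L3,L4; from [0,0,0]:
after L1 α=3/4: [291/4, 99/2, 531/4]
after L2 α=1/2: [767/8, 265/4, 999/8]
after L3 α=1/3: [1327/12, 661/6, 601/4]
after L4 α=0: [1327/12, 661/6, 601/4]
rounded: [111, 110, 150]

query (1,3) [L1,L5,L6] — begin 0,0,0
+L1 (α=1/3) → [77, 18, 50/3]
+L5 (α=1/2) → [150, 28, 247/3]
+L6 (α=3/8) → [1275/8, 329/8, 304/3]
rounded: [159, 41, 101]

query (1,3) [L1,L5,L6,L7,L8,L9] — begin 0,0,0
L1 α=1/3: [77, 18, 50/3]
L5 α=1/2: [150, 28, 247/3]
L6 α=3/8: [1275/8, 329/8, 304/3]
L7 α=2/5: [5921/40, 1147/40, 486/5]
L8 α=1/2: [12921/80, 8387/80, 1351/10]
L9 α=1/2: [16201/160, 15587/160, 3241/20]
→ [101, 97, 162]

at x=2,y=0 over L1,L5,L6,L7,L8,L9:
after L1 α=4/5: [64, 76/5, 164]
after L5 α=1/2: [133/2, 361/10, 273/2]
after L6 α=3/4: [277/8, 7021/40, 1095/8]
after L7 α=1/3: [147/4, 10061/60, 633/4]
after L8 α=3/5: [669/10, 32381/150, 171/2]
after L9 α=1/4: [2057/40, 41581/200, 931/8]
rounded: [51, 208, 116]

(0,1) stack=L1,L5,L6,L7,L8,L9; from [0,0,0]:
L1 α=2/5: [466/5, 178/5, 4]
L5 α=1/2: [743/5, 1003/10, 59/2]
L6 α=3/5: [4516/25, 3268/25, 224/5]
L7 α=4/7: [30648/175, 11204/175, 2412/35]
L8 α=1: [60, 235, 107]
L9 α=5/6: [135, 435/2, 117]
rounded: [135, 218, 117]

query (0,3) [L1,L5,L6,L7,L8] — begin 0,0,0
L1 α=3/4: [291/4, 99/2, 531/4]
L5 α=1/2: [1087/8, 447/4, 1387/8]
L6 α=1/4: [4517/32, 1961/16, 5633/32]
L7 α=1/2: [8805/64, 3705/32, 10785/64]
L8 α=1/4: [28207/256, 12747/128, 41571/256]
= [110, 100, 162]


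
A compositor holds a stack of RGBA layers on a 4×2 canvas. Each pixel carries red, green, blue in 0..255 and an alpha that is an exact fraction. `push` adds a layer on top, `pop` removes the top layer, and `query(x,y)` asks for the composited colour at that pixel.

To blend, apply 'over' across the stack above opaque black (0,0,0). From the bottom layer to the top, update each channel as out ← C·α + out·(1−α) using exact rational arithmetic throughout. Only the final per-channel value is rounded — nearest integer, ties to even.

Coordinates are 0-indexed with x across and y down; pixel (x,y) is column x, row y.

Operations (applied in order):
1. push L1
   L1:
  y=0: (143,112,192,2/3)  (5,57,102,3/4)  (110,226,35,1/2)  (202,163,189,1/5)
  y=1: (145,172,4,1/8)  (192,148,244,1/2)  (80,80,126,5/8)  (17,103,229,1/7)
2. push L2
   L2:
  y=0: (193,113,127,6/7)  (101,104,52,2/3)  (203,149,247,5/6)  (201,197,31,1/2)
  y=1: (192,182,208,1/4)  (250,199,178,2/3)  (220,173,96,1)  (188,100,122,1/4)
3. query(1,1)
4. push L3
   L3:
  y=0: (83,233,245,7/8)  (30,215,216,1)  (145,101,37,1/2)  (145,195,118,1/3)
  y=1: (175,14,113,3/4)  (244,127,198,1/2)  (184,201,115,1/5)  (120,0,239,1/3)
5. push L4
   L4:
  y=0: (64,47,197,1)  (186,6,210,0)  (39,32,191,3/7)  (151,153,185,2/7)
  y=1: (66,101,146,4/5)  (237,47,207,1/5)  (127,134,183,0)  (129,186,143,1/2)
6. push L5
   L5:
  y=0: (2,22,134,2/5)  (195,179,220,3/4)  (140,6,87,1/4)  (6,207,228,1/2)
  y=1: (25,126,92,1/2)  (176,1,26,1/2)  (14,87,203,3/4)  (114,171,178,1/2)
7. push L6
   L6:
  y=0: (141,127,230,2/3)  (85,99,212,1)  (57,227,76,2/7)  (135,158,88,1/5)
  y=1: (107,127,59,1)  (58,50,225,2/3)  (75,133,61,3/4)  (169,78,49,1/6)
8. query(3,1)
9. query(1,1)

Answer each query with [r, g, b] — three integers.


query (1,1) [L1,L2] — begin 0,0,0
L1 α=1/2: [96, 74, 122]
L2 α=2/3: [596/3, 472/3, 478/3]
= [199, 157, 159]

(3,1) stack=L1,L2,L3,L4,L5,L6; from [0,0,0]:
+L1 (α=1/7) → [17/7, 103/7, 229/7]
+L2 (α=1/4) → [1367/28, 1009/28, 1541/28]
+L3 (α=1/3) → [3047/42, 1009/42, 1629/14]
+L4 (α=1/2) → [8465/84, 8821/84, 3631/28]
+L5 (α=1/2) → [18041/168, 23185/168, 8615/56]
+L6 (α=1/6) → [118597/1008, 129029/1008, 15273/112]
= [118, 128, 136]

query (1,1) [L1,L2,L3,L4,L5,L6] — begin 0,0,0
after L1 α=1/2: [96, 74, 122]
after L2 α=2/3: [596/3, 472/3, 478/3]
after L3 α=1/2: [664/3, 853/6, 536/3]
after L4 α=1/5: [3367/15, 1847/15, 553/3]
after L5 α=1/2: [6007/30, 931/15, 631/6]
after L6 α=2/3: [9487/90, 2431/45, 3331/18]
= [105, 54, 185]


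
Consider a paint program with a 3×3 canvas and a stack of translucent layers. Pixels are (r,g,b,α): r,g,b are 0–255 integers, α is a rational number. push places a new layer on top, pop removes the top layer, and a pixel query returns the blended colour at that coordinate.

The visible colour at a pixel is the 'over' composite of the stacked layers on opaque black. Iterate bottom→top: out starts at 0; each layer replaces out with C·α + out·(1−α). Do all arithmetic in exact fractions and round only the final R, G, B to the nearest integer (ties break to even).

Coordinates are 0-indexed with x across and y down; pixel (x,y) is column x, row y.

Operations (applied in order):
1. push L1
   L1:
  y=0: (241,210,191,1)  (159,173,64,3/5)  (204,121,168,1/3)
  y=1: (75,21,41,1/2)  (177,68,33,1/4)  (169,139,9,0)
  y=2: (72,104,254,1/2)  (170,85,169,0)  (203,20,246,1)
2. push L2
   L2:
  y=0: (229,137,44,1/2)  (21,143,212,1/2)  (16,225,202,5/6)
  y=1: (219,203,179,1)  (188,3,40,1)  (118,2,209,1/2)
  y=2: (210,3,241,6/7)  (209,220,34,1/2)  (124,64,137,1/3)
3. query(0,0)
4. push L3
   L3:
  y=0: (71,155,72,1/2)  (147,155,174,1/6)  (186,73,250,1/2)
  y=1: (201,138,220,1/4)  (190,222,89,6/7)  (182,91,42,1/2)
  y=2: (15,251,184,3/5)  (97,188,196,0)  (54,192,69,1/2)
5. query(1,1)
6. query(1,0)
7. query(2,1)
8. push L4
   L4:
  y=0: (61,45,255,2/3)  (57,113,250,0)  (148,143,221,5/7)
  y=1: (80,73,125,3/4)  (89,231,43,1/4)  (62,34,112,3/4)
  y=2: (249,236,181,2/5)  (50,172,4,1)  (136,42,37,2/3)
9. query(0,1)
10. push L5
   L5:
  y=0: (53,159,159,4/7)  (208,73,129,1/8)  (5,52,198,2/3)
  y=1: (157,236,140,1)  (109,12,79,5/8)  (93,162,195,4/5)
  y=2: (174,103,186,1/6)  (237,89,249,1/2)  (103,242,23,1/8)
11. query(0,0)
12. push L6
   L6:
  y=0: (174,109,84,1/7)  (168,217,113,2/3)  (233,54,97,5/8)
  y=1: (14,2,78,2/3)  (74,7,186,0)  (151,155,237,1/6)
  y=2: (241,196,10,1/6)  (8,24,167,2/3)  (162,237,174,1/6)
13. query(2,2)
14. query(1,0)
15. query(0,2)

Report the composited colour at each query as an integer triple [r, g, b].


at x=0,y=0 over L1,L2:
+L1 (α=1) → [241, 210, 191]
+L2 (α=1/2) → [235, 347/2, 235/2]
= [235, 174, 118]

(1,1) stack=L1,L2,L3; from [0,0,0]:
after L1 α=1/4: [177/4, 17, 33/4]
after L2 α=1: [188, 3, 40]
after L3 α=6/7: [1328/7, 1335/7, 82]
rounded: [190, 191, 82]

at x=1,y=0 over L1,L2,L3:
L1 α=3/5: [477/5, 519/5, 192/5]
L2 α=1/2: [291/5, 617/5, 626/5]
L3 α=1/6: [73, 386/3, 400/3]
= [73, 129, 133]

(2,1) stack=L1,L2,L3; from [0,0,0]:
+L1 (α=0) → [0, 0, 0]
+L2 (α=1/2) → [59, 1, 209/2]
+L3 (α=1/2) → [241/2, 46, 293/4]
= [120, 46, 73]

at x=0,y=1 over L1,L2,L3,L4:
L1 α=1/2: [75/2, 21/2, 41/2]
L2 α=1: [219, 203, 179]
L3 α=1/4: [429/2, 747/4, 757/4]
L4 α=3/4: [909/8, 1623/16, 2257/16]
→ [114, 101, 141]

at x=0,y=0 over L1,L2,L3,L4,L5:
after L1 α=1: [241, 210, 191]
after L2 α=1/2: [235, 347/2, 235/2]
after L3 α=1/2: [153, 657/4, 379/4]
after L4 α=2/3: [275/3, 339/4, 2419/12]
after L5 α=4/7: [487/7, 3561/28, 709/4]
= [70, 127, 177]

(2,2) stack=L1,L2,L3,L4,L5,L6; from [0,0,0]:
+L1 (α=1) → [203, 20, 246]
+L2 (α=1/3) → [530/3, 104/3, 629/3]
+L3 (α=1/2) → [346/3, 340/3, 418/3]
+L4 (α=2/3) → [1162/9, 592/9, 640/9]
+L5 (α=1/8) → [9061/72, 3161/36, 4687/72]
+L6 (α=1/6) → [56969/432, 24337/216, 35963/432]
rounded: [132, 113, 83]

query (1,0) [L1,L2,L3,L4,L5,L6] — begin 0,0,0
+L1 (α=3/5) → [477/5, 519/5, 192/5]
+L2 (α=1/2) → [291/5, 617/5, 626/5]
+L3 (α=1/6) → [73, 386/3, 400/3]
+L4 (α=0) → [73, 386/3, 400/3]
+L5 (α=1/8) → [719/8, 2921/24, 3187/24]
+L6 (α=2/3) → [3407/24, 13337/72, 8611/72]
→ [142, 185, 120]

(0,2) stack=L1,L2,L3,L4,L5,L6; from [0,0,0]:
+L1 (α=1/2) → [36, 52, 127]
+L2 (α=6/7) → [1296/7, 10, 1573/7]
+L3 (α=3/5) → [2907/35, 773/5, 1402/7]
+L4 (α=2/5) → [26151/175, 4679/25, 1348/7]
+L5 (α=1/6) → [10747/70, 2597/15, 4021/21]
+L6 (α=1/6) → [4707/28, 3185/18, 20315/126]
→ [168, 177, 161]


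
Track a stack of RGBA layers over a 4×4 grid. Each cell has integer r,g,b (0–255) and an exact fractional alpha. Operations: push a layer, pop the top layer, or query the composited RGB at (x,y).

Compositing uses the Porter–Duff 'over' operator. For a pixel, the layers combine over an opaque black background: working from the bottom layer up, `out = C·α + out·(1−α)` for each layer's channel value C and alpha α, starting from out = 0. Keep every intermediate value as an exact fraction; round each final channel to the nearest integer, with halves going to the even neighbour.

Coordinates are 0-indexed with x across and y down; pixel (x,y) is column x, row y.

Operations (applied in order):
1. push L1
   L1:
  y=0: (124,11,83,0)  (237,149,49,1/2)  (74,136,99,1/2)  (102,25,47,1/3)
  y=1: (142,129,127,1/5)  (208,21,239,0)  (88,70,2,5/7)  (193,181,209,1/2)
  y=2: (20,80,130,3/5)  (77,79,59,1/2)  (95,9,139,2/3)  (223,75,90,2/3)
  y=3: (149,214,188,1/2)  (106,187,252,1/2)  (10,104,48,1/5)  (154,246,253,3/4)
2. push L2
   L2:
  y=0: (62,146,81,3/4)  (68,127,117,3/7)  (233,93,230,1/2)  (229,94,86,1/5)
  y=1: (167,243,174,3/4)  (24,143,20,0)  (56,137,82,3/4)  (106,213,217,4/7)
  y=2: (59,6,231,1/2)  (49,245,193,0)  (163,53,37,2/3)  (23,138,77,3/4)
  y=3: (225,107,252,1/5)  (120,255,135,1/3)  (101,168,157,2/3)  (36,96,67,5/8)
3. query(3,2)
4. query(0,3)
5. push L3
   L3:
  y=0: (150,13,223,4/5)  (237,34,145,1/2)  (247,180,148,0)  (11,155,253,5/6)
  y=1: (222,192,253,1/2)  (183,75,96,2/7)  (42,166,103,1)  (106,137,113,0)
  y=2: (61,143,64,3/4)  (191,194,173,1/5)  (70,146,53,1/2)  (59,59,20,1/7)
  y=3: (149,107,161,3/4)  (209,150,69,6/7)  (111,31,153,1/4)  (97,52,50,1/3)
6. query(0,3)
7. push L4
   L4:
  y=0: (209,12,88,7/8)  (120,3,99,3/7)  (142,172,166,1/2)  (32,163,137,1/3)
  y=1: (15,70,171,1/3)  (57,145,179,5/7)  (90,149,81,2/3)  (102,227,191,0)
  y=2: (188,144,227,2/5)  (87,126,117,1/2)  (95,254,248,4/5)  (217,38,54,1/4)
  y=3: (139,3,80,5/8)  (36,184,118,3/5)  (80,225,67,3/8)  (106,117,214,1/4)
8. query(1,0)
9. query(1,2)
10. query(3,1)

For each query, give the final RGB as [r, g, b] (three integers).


(3,2) stack=L1,L2; from [0,0,0]:
L1 α=2/3: [446/3, 50, 60]
L2 α=3/4: [653/12, 116, 291/4]
rounded: [54, 116, 73]

query (0,3) [L1,L2] — begin 0,0,0
+L1 (α=1/2) → [149/2, 107, 94]
+L2 (α=1/5) → [523/5, 107, 628/5]
→ [105, 107, 126]

query (0,3) [L1,L2,L3] — begin 0,0,0
+L1 (α=1/2) → [149/2, 107, 94]
+L2 (α=1/5) → [523/5, 107, 628/5]
+L3 (α=3/4) → [1379/10, 107, 3043/20]
rounded: [138, 107, 152]

query (1,0) [L1,L2,L3,L4] — begin 0,0,0
L1 α=1/2: [237/2, 149/2, 49/2]
L2 α=3/7: [678/7, 97, 449/7]
L3 α=1/2: [2337/14, 131/2, 732/7]
L4 α=3/7: [7194/49, 271/7, 5007/49]
rounded: [147, 39, 102]

at x=1,y=2 over L1,L2,L3,L4:
L1 α=1/2: [77/2, 79/2, 59/2]
L2 α=0: [77/2, 79/2, 59/2]
L3 α=1/5: [69, 352/5, 291/5]
L4 α=1/2: [78, 491/5, 438/5]
= [78, 98, 88]

at x=3,y=1 over L1,L2,L3,L4:
after L1 α=1/2: [193/2, 181/2, 209/2]
after L2 α=4/7: [1427/14, 321/2, 2363/14]
after L3 α=0: [1427/14, 321/2, 2363/14]
after L4 α=0: [1427/14, 321/2, 2363/14]
rounded: [102, 160, 169]


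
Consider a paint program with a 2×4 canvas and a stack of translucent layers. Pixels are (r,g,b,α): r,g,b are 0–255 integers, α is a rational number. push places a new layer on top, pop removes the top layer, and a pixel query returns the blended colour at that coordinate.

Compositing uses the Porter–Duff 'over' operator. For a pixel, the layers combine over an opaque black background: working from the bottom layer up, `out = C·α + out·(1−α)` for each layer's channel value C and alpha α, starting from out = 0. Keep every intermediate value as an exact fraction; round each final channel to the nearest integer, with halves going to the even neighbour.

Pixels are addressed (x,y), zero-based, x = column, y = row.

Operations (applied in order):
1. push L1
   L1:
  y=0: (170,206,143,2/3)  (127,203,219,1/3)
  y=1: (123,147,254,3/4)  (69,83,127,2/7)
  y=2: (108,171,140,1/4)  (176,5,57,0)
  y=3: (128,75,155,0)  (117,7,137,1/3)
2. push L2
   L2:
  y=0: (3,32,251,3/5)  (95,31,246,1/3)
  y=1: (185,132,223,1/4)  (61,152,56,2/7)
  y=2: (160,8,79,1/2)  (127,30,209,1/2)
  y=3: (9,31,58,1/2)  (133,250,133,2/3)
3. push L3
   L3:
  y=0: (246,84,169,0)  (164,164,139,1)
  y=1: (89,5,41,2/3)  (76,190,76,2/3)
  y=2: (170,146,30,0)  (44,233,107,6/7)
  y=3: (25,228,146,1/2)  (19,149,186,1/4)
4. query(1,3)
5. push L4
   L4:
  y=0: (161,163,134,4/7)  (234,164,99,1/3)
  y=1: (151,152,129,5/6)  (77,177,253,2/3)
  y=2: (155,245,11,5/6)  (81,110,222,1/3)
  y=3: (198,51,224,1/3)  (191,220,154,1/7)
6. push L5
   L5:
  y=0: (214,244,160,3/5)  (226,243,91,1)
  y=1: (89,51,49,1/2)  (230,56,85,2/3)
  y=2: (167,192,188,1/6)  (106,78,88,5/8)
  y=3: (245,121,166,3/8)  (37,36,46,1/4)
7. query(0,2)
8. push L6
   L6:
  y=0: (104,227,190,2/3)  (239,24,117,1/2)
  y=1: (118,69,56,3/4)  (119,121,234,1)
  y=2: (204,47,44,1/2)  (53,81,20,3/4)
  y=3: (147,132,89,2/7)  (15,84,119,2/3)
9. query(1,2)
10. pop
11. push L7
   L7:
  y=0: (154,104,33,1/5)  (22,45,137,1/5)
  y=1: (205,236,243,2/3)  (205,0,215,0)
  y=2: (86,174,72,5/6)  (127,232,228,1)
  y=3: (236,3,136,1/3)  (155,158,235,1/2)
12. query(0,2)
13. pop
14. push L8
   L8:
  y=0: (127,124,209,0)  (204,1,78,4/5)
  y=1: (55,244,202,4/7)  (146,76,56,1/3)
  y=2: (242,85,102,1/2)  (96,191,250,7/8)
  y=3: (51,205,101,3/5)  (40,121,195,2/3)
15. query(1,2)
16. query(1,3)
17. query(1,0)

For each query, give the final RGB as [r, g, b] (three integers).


(1,3) stack=L1,L2,L3; from [0,0,0]:
after L1 α=1/3: [39, 7/3, 137/3]
after L2 α=2/3: [305/3, 1507/9, 935/9]
after L3 α=1/4: [81, 977/6, 1493/12]
rounded: [81, 163, 124]

query (0,2) [L1,L2,L3,L4,L5] — begin 0,0,0
+L1 (α=1/4) → [27, 171/4, 35]
+L2 (α=1/2) → [187/2, 203/8, 57]
+L3 (α=0) → [187/2, 203/8, 57]
+L4 (α=5/6) → [579/4, 10003/48, 56/3]
+L5 (α=1/6) → [3563/24, 59231/288, 422/9]
rounded: [148, 206, 47]

at x=1,y=2 over L1,L2,L3,L4,L5,L6:
+L1 (α=0) → [0, 0, 0]
+L2 (α=1/2) → [127/2, 15, 209/2]
+L3 (α=6/7) → [655/14, 1413/7, 1493/14]
+L4 (α=1/3) → [1222/21, 3596/21, 3047/21]
+L5 (α=5/8) → [1233/14, 3163/28, 6127/56]
+L6 (α=3/4) → [3459/56, 9967/112, 9487/224]
→ [62, 89, 42]

query (0,2) [L1,L2,L3,L4,L5,L7] — begin 0,0,0
+L1 (α=1/4) → [27, 171/4, 35]
+L2 (α=1/2) → [187/2, 203/8, 57]
+L3 (α=0) → [187/2, 203/8, 57]
+L4 (α=5/6) → [579/4, 10003/48, 56/3]
+L5 (α=1/6) → [3563/24, 59231/288, 422/9]
+L7 (α=5/6) → [13883/144, 309791/1728, 1831/27]
→ [96, 179, 68]

(1,2) stack=L1,L2,L3,L4,L5,L8; from [0,0,0]:
+L1 (α=0) → [0, 0, 0]
+L2 (α=1/2) → [127/2, 15, 209/2]
+L3 (α=6/7) → [655/14, 1413/7, 1493/14]
+L4 (α=1/3) → [1222/21, 3596/21, 3047/21]
+L5 (α=5/8) → [1233/14, 3163/28, 6127/56]
+L8 (α=7/8) → [10641/112, 40599/224, 104127/448]
= [95, 181, 232]

(1,3) stack=L1,L2,L3,L4,L5,L8; from [0,0,0]:
L1 α=1/3: [39, 7/3, 137/3]
L2 α=2/3: [305/3, 1507/9, 935/9]
L3 α=1/4: [81, 977/6, 1493/12]
L4 α=1/7: [677/7, 171, 1801/14]
L5 α=1/4: [1145/14, 549/4, 6047/56]
L8 α=2/3: [755/14, 1517/12, 27887/168]
→ [54, 126, 166]

at x=1,y=0 over L1,L2,L3,L4,L5,L8:
L1 α=1/3: [127/3, 203/3, 73]
L2 α=1/3: [539/9, 499/9, 392/3]
L3 α=1: [164, 164, 139]
L4 α=1/3: [562/3, 164, 377/3]
L5 α=1: [226, 243, 91]
L8 α=4/5: [1042/5, 247/5, 403/5]
→ [208, 49, 81]
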